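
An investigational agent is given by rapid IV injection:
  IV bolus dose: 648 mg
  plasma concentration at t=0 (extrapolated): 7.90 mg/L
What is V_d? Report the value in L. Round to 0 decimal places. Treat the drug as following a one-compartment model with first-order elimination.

82 L

Vd = Dose / C₀ = 648.0 / 7.90 = 82.03 L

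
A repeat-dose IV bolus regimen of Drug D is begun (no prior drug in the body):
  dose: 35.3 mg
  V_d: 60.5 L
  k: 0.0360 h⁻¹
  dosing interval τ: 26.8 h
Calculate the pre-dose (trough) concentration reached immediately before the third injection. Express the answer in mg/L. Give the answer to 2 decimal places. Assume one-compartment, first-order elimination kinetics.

0.31 mg/L

C₀ per dose = Dose / Vd = 35.3 / 60.5 = 0.5835 mg/L
Fraction remaining after one interval: r = e^(−kτ) = e^(−0.03600 × 26.8) = 0.3811
Before dose 3, 2 doses have been given (aged 1τ, 2τ).
C_trough = C₀ × (r + r²) = 0.5835 × (0.3811 + 0.1452) = 0.3071 mg/L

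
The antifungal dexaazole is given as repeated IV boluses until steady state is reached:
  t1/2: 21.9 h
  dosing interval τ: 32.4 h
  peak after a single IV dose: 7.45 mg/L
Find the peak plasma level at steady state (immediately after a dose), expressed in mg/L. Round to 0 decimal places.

12 mg/L

k = ln2 / t½ = 0.693147 / 21.9 = 0.03165 h⁻¹
e^(−kτ) = e^(−0.03165 × 32.4) = 0.3586
Accumulation ratio R = 1 / (1 − e^(−kτ)) = 1 / (1 − 0.3586) = 1.559
Steady-state peak = C₀ × R = 7.45 × 1.559 = 11.61 mg/L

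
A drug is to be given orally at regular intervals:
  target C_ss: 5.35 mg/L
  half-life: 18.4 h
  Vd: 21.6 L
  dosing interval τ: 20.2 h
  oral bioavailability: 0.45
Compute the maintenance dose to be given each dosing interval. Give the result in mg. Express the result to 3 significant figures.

195 mg

k = ln2 / t½ = 0.693147 / 18.4 = 0.03767 h⁻¹
CL = k × Vd = 0.03767 × 21.6 = 0.8137 L/h
At steady state, F × (Dose/τ) = Css × CL.
Dose = Css × CL × τ / F = 5.35 × 0.8137 × 20.2 / 0.45 = 195.4 mg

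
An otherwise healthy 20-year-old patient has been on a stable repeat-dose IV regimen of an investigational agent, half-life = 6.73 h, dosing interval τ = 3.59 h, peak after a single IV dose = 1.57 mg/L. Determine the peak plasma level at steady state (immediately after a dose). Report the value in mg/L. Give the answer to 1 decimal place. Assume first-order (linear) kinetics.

k = ln2 / t½ = 0.693147 / 6.73 = 0.1030 h⁻¹
e^(−kτ) = e^(−0.1030 × 3.59) = 0.6909
Accumulation ratio R = 1 / (1 − e^(−kτ)) = 1 / (1 − 0.6909) = 3.235
Steady-state peak = C₀ × R = 1.57 × 3.235 = 5.079 mg/L

5.1 mg/L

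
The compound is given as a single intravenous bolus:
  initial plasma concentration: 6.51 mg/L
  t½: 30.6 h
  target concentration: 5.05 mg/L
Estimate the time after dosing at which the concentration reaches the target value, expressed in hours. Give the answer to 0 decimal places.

11 h

k = ln2 / t½ = 0.693147 / 30.6 = 0.02265 h⁻¹
t = ln(C₀ / C) / k = ln(6.510 / 5.05) / 0.02265
  = ln(1.289) / 0.02265 = 0.2539 / 0.02265 = 11.21 h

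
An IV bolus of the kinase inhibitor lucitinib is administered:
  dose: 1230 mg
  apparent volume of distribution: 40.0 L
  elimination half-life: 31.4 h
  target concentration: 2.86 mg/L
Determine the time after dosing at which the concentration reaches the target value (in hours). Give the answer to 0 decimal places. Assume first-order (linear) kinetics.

C₀ = Dose / Vd = 1230 / 40.0 = 30.75 mg/L
k = ln2 / t½ = 0.693147 / 31.4 = 0.02207 h⁻¹
t = ln(C₀ / C) / k = ln(30.75 / 2.86) / 0.02207
  = ln(10.75) / 0.02207 = 2.375 / 0.02207 = 107.6 h

108 h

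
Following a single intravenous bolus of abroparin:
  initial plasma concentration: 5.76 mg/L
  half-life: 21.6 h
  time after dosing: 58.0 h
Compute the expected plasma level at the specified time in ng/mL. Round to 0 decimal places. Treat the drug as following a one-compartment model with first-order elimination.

896 ng/mL

k = ln2 / t½ = 0.693147 / 21.6 = 0.03209 h⁻¹
C = C₀ · e^(−k·t) = 5.760 × e^(−0.03209 × 58.0)
  = 5.760 × 0.1555 = 0.8957 mg/L
Convert: 0.8957 mg/L × 1000 = 895.7 ng/mL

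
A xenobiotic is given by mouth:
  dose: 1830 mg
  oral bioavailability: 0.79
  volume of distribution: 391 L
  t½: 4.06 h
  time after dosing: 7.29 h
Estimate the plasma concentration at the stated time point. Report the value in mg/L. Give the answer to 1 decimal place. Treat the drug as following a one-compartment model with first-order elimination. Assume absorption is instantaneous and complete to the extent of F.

1.1 mg/L

Amount reaching circulation = F × Dose = 0.79 × 1830 = 1446 mg
C₀ = F·Dose / Vd = 1446 / 391 = 3.698 mg/L
k = ln2 / t½ = 0.693147 / 4.06 = 0.1707 h⁻¹
C = C₀ · e^(−k·t) = 3.698 × e^(−0.1707 × 7.29)
  = 3.698 × 0.2881 = 1.065 mg/L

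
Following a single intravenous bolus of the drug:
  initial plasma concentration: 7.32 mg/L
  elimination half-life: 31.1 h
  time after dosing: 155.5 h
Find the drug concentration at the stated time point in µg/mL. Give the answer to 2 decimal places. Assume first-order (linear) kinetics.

0.23 µg/mL

k = ln2 / t½ = 0.693147 / 31.1 = 0.02229 h⁻¹
t / t½ = 155.5 / 31.1 = 5 half-lives
C = C₀ × (1/2)^5 = 7.320 × 0.03125 = 0.2288 mg/L
(0.2288 mg/L = 0.2288 µg/mL)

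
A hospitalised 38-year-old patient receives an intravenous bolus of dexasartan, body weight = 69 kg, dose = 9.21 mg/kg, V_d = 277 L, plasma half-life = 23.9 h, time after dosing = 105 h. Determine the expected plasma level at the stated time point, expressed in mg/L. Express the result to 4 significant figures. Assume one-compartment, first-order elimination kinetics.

Total dose = 9.21 × 69 = 635.5 mg
C₀ = Dose / Vd = 635.5 / 277 = 2.294 mg/L
k = ln2 / t½ = 0.693147 / 23.9 = 0.02900 h⁻¹
C = C₀ · e^(−k·t) = 2.294 × e^(−0.02900 × 105)
  = 2.294 × 0.04760 = 0.1092 mg/L

0.1092 mg/L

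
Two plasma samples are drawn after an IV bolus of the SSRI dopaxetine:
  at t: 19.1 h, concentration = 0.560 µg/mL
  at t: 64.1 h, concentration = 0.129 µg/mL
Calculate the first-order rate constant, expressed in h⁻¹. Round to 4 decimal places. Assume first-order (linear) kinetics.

0.0326 h⁻¹

k = ln(C₁/C₂) / (t₂ − t₁) = ln(0.560/0.129) / (64.1 − 19.1)
  = 1.468 / 45.00 = 0.03262 h⁻¹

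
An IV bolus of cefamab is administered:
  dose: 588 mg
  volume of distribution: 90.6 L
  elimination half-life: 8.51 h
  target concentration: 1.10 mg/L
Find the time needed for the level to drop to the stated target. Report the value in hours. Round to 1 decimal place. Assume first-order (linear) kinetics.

C₀ = Dose / Vd = 588.0 / 90.6 = 6.490 mg/L
k = ln2 / t½ = 0.693147 / 8.51 = 0.08145 h⁻¹
t = ln(C₀ / C) / k = ln(6.490 / 1.10) / 0.08145
  = ln(5.900) / 0.08145 = 1.775 / 0.08145 = 21.79 h

21.8 h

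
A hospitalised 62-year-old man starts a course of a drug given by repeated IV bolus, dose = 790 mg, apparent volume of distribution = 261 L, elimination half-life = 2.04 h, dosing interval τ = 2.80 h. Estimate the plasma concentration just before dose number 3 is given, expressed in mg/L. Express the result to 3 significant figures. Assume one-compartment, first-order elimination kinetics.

C₀ per dose = Dose / Vd = 790 / 261 = 3.027 mg/L
k = ln2 / t½ = 0.693147 / 2.04 = 0.3398 h⁻¹
Fraction remaining after one interval: r = e^(−kτ) = e^(−0.3398 × 2.80) = 0.3862
Before dose 3, 2 doses have been given (aged 1τ, 2τ).
C_trough = C₀ × (r + r²) = 3.027 × (0.3862 + 0.1492) = 1.621 mg/L

1.62 mg/L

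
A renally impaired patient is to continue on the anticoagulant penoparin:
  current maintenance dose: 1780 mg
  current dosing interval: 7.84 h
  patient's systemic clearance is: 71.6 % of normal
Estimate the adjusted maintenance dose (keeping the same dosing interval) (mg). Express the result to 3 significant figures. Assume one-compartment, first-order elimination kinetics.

1270 mg

To keep the same average steady-state level, dosing rate must scale with clearance.
CL ratio = 71.6 / 100 = 0.7160
New dose (same interval) = 1780 × 0.7160 = 1274 mg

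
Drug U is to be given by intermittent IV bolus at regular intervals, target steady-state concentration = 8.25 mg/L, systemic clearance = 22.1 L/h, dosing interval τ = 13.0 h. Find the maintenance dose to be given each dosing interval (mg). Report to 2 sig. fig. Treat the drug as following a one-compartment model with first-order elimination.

2400 mg

At steady state, Dose/τ = Css × CL.
Dose = Css × CL × τ = 8.25 × 22.10 × 13.0 = 2370 mg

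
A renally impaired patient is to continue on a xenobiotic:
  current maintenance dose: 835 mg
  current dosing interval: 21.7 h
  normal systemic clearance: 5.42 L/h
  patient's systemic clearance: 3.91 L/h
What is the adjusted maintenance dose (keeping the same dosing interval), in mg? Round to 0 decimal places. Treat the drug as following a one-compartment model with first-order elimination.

602 mg

To keep the same average steady-state level, dosing rate must scale with clearance.
CL ratio = 3.91 / 5.42 = 0.7214
New dose (same interval) = 835 × 0.7214 = 602.4 mg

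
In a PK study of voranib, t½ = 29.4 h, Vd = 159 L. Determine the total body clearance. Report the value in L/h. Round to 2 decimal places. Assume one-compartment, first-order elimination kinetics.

3.75 L/h

k = ln2 / t½ = 0.693147 / 29.4 = 0.02358 h⁻¹
CL = k × Vd = 0.02358 × 159 = 3.749 L/h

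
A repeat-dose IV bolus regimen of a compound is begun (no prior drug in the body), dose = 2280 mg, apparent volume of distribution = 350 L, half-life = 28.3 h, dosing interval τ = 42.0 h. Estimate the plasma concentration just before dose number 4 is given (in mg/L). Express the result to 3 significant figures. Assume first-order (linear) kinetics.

C₀ per dose = Dose / Vd = 2280 / 350 = 6.514 mg/L
k = ln2 / t½ = 0.693147 / 28.3 = 0.02449 h⁻¹
Fraction remaining after one interval: r = e^(−kτ) = e^(−0.02449 × 42.0) = 0.3575
Before dose 4, 3 doses have been given (aged 1τ, 2τ, 3τ).
C_trough = C₀ × (r + r² + … + r^3) = C₀ × r(1−r^3)/(1−r)
        = 6.514 × 0.3575 × (1 − 0.04569) / (1 − 0.3575) = 3.459 mg/L

3.46 mg/L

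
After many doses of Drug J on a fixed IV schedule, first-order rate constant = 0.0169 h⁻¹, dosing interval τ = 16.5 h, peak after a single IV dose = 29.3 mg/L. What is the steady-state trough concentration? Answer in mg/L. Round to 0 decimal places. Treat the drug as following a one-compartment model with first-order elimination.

e^(−kτ) = e^(−0.01690 × 16.5) = 0.7567
Accumulation ratio R = 1 / (1 − e^(−kτ)) = 1 / (1 − 0.7567) = 4.110
Steady-state trough = C₀ × R × e^(−kτ) = 29.3 × 4.110 × 0.7567 = 91.12 mg/L

91 mg/L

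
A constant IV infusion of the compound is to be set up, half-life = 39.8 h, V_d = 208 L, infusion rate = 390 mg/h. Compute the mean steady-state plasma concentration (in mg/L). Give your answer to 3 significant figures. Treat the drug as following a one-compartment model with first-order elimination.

k = ln2 / t½ = 0.693147 / 39.8 = 0.01742 h⁻¹
CL = k × Vd = 0.01742 × 208 = 3.623 L/h
At steady state Css = R₀ / CL = 390 / 3.623 = 107.6 mg/L

108 mg/L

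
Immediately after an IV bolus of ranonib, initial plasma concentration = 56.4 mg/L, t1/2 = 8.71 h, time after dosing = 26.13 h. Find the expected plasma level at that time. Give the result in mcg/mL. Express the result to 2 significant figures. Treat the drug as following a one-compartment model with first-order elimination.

7.1 mcg/mL

k = ln2 / t½ = 0.693147 / 8.71 = 0.07958 h⁻¹
t / t½ = 26.13 / 8.71 = 3 half-lives
C = C₀ × (1/2)^3 = 56.40 × 0.1250 = 7.050 mg/L
(7.050 mg/L = 7.050 mcg/mL)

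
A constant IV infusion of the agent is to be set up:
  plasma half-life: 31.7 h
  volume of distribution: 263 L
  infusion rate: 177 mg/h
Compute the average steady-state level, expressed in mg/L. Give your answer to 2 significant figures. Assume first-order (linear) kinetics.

31 mg/L

k = ln2 / t½ = 0.693147 / 31.7 = 0.02187 h⁻¹
CL = k × Vd = 0.02187 × 263 = 5.752 L/h
At steady state Css = R₀ / CL = 177 / 5.752 = 30.77 mg/L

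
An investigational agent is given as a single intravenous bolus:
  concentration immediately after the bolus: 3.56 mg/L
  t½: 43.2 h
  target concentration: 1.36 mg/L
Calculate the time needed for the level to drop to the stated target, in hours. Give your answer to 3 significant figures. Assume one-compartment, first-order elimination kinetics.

k = ln2 / t½ = 0.693147 / 43.2 = 0.01605 h⁻¹
t = ln(C₀ / C) / k = ln(3.560 / 1.36) / 0.01605
  = ln(2.618) / 0.01605 = 0.9624 / 0.01605 = 59.96 h

60.0 h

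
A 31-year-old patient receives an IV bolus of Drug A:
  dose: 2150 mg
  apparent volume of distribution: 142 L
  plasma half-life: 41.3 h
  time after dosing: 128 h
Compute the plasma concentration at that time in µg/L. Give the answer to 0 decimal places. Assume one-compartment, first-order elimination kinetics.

1767 µg/L

C₀ = Dose / Vd = 2150 / 142 = 15.14 mg/L
k = ln2 / t½ = 0.693147 / 41.3 = 0.01678 h⁻¹
C = C₀ · e^(−k·t) = 15.14 × e^(−0.01678 × 128)
  = 15.14 × 0.1167 = 1.767 mg/L
Convert: 1.767 mg/L × 1000 = 1767 µg/L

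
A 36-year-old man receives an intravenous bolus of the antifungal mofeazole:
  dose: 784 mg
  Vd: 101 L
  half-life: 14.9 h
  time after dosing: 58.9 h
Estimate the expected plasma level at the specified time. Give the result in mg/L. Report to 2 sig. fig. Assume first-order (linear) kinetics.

0.50 mg/L

C₀ = Dose / Vd = 784.0 / 101 = 7.762 mg/L
k = ln2 / t½ = 0.693147 / 14.9 = 0.04652 h⁻¹
C = C₀ · e^(−k·t) = 7.762 × e^(−0.04652 × 58.9)
  = 7.762 × 0.06457 = 0.5012 mg/L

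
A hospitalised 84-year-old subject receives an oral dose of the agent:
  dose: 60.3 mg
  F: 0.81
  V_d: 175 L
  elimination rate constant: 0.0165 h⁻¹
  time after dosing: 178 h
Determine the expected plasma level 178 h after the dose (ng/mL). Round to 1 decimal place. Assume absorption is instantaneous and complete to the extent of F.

Amount reaching circulation = F × Dose = 0.81 × 60.30 = 48.84 mg
C₀ = F·Dose / Vd = 48.84 / 175 = 0.2791 mg/L
C = C₀ · e^(−k·t) = 0.2791 × e^(−0.01650 × 178)
  = 0.2791 × 0.05302 = 0.01480 mg/L
Convert: 0.01480 mg/L × 1000 = 14.80 ng/mL

14.8 ng/mL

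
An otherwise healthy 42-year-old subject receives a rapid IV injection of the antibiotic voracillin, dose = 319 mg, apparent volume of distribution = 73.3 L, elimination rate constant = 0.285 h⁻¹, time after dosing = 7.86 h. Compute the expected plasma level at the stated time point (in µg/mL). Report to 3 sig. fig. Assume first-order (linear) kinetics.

0.463 µg/mL

C₀ = Dose / Vd = 319.0 / 73.3 = 4.352 mg/L
C = C₀ · e^(−k·t) = 4.352 × e^(−0.2850 × 7.86)
  = 4.352 × 0.1064 = 0.4631 mg/L
(0.4631 mg/L = 0.4631 µg/mL)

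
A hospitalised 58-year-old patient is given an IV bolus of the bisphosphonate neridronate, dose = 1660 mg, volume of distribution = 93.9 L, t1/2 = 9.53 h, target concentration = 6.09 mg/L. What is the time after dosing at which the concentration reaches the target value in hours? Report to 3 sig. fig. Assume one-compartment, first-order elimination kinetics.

14.7 h

C₀ = Dose / Vd = 1660 / 93.9 = 17.68 mg/L
k = ln2 / t½ = 0.693147 / 9.53 = 0.07273 h⁻¹
t = ln(C₀ / C) / k = ln(17.68 / 6.09) / 0.07273
  = ln(2.903) / 0.07273 = 1.066 / 0.07273 = 14.66 h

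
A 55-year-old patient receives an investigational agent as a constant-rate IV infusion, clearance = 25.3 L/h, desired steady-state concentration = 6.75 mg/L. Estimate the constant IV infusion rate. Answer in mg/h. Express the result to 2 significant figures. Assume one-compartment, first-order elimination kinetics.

At steady state, infusion rate R₀ = Css × CL = 6.75 × 25.30 = 170.8 mg/h

170 mg/h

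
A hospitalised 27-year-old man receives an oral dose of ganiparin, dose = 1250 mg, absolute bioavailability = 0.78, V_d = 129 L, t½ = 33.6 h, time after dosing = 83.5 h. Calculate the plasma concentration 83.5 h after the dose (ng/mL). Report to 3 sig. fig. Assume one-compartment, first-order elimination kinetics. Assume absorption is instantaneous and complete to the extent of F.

Amount reaching circulation = F × Dose = 0.78 × 1250 = 975.0 mg
C₀ = F·Dose / Vd = 975.0 / 129 = 7.558 mg/L
k = ln2 / t½ = 0.693147 / 33.6 = 0.02063 h⁻¹
C = C₀ · e^(−k·t) = 7.558 × e^(−0.02063 × 83.5)
  = 7.558 × 0.1786 = 1.350 mg/L
Convert: 1.350 mg/L × 1000 = 1350 ng/mL

1350 ng/mL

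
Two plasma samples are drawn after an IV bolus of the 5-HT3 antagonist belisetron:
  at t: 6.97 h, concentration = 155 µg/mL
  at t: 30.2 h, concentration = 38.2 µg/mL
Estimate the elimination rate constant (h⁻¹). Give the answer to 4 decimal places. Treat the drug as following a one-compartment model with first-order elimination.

0.0603 h⁻¹

k = ln(C₁/C₂) / (t₂ − t₁) = ln(155/38.2) / (30.2 − 6.97)
  = 1.401 / 23.23 = 0.06031 h⁻¹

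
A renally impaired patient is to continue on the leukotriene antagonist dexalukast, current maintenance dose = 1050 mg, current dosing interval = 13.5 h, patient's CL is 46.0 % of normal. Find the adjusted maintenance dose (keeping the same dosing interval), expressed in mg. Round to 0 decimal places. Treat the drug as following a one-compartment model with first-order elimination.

483 mg

To keep the same average steady-state level, dosing rate must scale with clearance.
CL ratio = 46.0 / 100 = 0.4600
New dose (same interval) = 1050 × 0.4600 = 483.0 mg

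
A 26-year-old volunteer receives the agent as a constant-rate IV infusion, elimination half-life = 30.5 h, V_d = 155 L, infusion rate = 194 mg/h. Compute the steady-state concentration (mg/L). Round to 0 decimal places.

55 mg/L

k = ln2 / t½ = 0.693147 / 30.5 = 0.02273 h⁻¹
CL = k × Vd = 0.02273 × 155 = 3.523 L/h
At steady state Css = R₀ / CL = 194 / 3.523 = 55.07 mg/L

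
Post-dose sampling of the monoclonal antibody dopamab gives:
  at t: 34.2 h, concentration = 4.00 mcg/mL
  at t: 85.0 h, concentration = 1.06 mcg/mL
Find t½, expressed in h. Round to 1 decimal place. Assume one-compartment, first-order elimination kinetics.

k = ln(C₁/C₂) / (t₂ − t₁) = ln(4.00/1.06) / (85.0 − 34.2)
  = 1.328 / 50.80 = 0.02614 h⁻¹
t½ = ln2 / k = 0.693147 / 0.02614 = 26.52 h

26.5 h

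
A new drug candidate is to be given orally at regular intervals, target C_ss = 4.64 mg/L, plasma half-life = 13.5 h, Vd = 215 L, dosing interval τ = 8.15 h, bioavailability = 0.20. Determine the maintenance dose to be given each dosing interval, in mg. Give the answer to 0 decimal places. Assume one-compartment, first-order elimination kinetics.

2087 mg

k = ln2 / t½ = 0.693147 / 13.5 = 0.05134 h⁻¹
CL = k × Vd = 0.05134 × 215 = 11.04 L/h
At steady state, F × (Dose/τ) = Css × CL.
Dose = Css × CL × τ / F = 4.64 × 11.04 × 8.15 / 0.20 = 2087 mg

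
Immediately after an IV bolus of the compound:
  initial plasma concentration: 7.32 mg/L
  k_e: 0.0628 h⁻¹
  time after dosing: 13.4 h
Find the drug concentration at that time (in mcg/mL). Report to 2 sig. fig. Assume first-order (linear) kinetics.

3.2 mcg/mL

C = C₀ · e^(−k·t) = 7.320 × e^(−0.06280 × 13.4)
  = 7.320 × 0.4311 = 3.156 mg/L
(3.156 mg/L = 3.156 mcg/mL)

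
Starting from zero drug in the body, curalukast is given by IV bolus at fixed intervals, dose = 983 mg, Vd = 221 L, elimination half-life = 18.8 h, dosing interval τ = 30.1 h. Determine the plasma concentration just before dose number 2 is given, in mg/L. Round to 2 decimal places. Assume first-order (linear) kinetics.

C₀ per dose = Dose / Vd = 983 / 221 = 4.448 mg/L
k = ln2 / t½ = 0.693147 / 18.8 = 0.03687 h⁻¹
Fraction remaining after one interval: r = e^(−kτ) = e^(−0.03687 × 30.1) = 0.3296
Before dose 2, 1 dose has been given (aged 1τ).
C_trough = C₀ × r = 4.448 × 0.3296 = 1.466 mg/L

1.47 mg/L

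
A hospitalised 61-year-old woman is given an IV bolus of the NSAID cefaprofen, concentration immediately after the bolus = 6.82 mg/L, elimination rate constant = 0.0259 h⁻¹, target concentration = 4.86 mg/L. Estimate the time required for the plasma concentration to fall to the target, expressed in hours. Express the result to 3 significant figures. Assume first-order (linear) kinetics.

13.1 h

t = ln(C₀ / C) / k = ln(6.820 / 4.86) / 0.02590
  = ln(1.403) / 0.02590 = 0.3386 / 0.02590 = 13.07 h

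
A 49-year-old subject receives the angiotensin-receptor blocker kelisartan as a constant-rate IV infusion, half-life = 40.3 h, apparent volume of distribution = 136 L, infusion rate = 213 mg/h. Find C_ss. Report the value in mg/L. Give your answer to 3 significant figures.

91.1 mg/L

k = ln2 / t½ = 0.693147 / 40.3 = 0.01720 h⁻¹
CL = k × Vd = 0.01720 × 136 = 2.339 L/h
At steady state Css = R₀ / CL = 213 / 2.339 = 91.06 mg/L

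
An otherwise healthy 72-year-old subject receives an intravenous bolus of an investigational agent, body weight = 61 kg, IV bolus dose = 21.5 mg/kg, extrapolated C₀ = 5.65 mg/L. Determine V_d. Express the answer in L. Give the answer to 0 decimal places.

Dose = 21.5 × 61 = 1312 mg
Vd = Dose / C₀ = 1312 / 5.65 = 232.2 L

232 L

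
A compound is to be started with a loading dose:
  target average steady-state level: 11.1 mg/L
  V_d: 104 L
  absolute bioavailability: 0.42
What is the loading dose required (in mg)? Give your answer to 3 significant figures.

LD = Css × Vd / F = 11.1 × 104 / 0.42 = 2749 mg

2750 mg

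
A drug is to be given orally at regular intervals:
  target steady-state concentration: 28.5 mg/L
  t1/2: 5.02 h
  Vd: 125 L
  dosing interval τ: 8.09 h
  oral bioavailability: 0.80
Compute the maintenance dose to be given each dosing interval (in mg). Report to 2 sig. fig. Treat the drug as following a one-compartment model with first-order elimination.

5000 mg

k = ln2 / t½ = 0.693147 / 5.02 = 0.1381 h⁻¹
CL = k × Vd = 0.1381 × 125 = 17.26 L/h
At steady state, F × (Dose/τ) = Css × CL.
Dose = Css × CL × τ / F = 28.5 × 17.26 × 8.09 / 0.80 = 4974 mg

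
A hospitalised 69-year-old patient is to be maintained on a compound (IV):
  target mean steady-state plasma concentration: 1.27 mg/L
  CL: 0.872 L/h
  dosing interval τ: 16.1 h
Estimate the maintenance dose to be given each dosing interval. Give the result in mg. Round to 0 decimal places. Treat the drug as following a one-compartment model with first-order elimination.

18 mg

At steady state, Dose/τ = Css × CL.
Dose = Css × CL × τ = 1.27 × 0.8720 × 16.1 = 17.83 mg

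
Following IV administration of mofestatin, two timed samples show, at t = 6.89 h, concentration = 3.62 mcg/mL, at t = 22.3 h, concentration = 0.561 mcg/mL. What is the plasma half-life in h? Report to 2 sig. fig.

5.7 h

k = ln(C₁/C₂) / (t₂ − t₁) = ln(3.62/0.561) / (22.3 − 6.89)
  = 1.865 / 15.41 = 0.1210 h⁻¹
t½ = ln2 / k = 0.693147 / 0.1210 = 5.728 h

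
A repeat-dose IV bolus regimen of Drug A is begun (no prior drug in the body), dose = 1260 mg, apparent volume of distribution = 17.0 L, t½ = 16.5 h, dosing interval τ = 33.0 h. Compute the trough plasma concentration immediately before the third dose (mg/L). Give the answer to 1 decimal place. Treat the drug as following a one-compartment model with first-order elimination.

23.2 mg/L

C₀ per dose = Dose / Vd = 1260 / 17.0 = 74.12 mg/L
k = ln2 / t½ = 0.693147 / 16.5 = 0.04201 h⁻¹
Fraction remaining after one interval: r = e^(−kτ) = e^(−0.04201 × 33.0) = 0.2500
Before dose 3, 2 doses have been given (aged 1τ, 2τ).
C_trough = C₀ × (r + r²) = 74.12 × (0.2500 + 0.06250) = 23.16 mg/L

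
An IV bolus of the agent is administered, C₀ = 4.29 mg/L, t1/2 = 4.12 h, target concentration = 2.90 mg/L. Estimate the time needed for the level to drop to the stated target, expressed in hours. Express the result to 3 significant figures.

2.33 h

k = ln2 / t½ = 0.693147 / 4.12 = 0.1682 h⁻¹
t = ln(C₀ / C) / k = ln(4.290 / 2.90) / 0.1682
  = ln(1.479) / 0.1682 = 0.3914 / 0.1682 = 2.327 h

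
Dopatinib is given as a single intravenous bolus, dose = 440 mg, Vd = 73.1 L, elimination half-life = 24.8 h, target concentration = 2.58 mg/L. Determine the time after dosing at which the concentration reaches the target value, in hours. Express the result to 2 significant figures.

30 h

C₀ = Dose / Vd = 440.0 / 73.1 = 6.019 mg/L
k = ln2 / t½ = 0.693147 / 24.8 = 0.02795 h⁻¹
t = ln(C₀ / C) / k = ln(6.019 / 2.58) / 0.02795
  = ln(2.333) / 0.02795 = 0.8472 / 0.02795 = 30.31 h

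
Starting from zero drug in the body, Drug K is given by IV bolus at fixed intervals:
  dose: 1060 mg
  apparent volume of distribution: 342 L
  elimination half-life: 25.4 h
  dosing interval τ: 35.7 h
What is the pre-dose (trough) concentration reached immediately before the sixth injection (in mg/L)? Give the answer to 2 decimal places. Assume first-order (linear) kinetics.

C₀ per dose = Dose / Vd = 1060 / 342 = 3.099 mg/L
k = ln2 / t½ = 0.693147 / 25.4 = 0.02729 h⁻¹
Fraction remaining after one interval: r = e^(−kτ) = e^(−0.02729 × 35.7) = 0.3775
Before dose 6, 5 doses have been given (aged 1τ, 2τ, 3τ, 4τ, 5τ).
C_trough = C₀ × (r + r² + … + r^5) = C₀ × r(1−r^5)/(1−r)
        = 3.099 × 0.3775 × (1 − 0.007666) / (1 − 0.3775) = 1.865 mg/L

1.87 mg/L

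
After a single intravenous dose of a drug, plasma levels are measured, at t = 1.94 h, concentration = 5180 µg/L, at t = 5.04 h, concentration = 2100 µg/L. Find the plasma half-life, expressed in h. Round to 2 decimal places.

k = ln(C₁/C₂) / (t₂ − t₁) = ln(5180/2100) / (5.04 − 1.94)
  = 0.9029 / 3.100 = 0.2913 h⁻¹
t½ = ln2 / k = 0.693147 / 0.2913 = 2.379 h

2.38 h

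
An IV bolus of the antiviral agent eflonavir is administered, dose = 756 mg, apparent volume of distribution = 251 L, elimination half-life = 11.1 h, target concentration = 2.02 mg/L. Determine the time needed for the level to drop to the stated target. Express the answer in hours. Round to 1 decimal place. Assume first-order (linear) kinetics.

C₀ = Dose / Vd = 756.0 / 251 = 3.012 mg/L
k = ln2 / t½ = 0.693147 / 11.1 = 0.06245 h⁻¹
t = ln(C₀ / C) / k = ln(3.012 / 2.02) / 0.06245
  = ln(1.491) / 0.06245 = 0.3994 / 0.06245 = 6.396 h

6.4 h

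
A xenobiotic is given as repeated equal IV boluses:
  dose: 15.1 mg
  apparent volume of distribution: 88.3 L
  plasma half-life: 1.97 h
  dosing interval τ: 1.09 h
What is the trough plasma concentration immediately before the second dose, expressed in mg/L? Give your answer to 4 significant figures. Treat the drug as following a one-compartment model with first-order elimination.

0.1165 mg/L

C₀ per dose = Dose / Vd = 15.1 / 88.3 = 0.1710 mg/L
k = ln2 / t½ = 0.693147 / 1.97 = 0.3519 h⁻¹
Fraction remaining after one interval: r = e^(−kτ) = e^(−0.3519 × 1.09) = 0.6814
Before dose 2, 1 dose has been given (aged 1τ).
C_trough = C₀ × r = 0.1710 × 0.6814 = 0.1165 mg/L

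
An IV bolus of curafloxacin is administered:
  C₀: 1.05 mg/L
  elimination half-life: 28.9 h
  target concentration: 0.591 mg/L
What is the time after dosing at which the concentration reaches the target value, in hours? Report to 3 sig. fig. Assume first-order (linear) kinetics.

24.0 h

k = ln2 / t½ = 0.693147 / 28.9 = 0.02398 h⁻¹
t = ln(C₀ / C) / k = ln(1.050 / 0.591) / 0.02398
  = ln(1.777) / 0.02398 = 0.5749 / 0.02398 = 23.97 h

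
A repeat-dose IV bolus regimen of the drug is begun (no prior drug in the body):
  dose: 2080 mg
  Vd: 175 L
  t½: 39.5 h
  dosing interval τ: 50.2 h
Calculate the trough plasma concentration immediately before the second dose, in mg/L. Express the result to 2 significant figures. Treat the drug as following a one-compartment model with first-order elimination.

4.9 mg/L

C₀ per dose = Dose / Vd = 2080 / 175 = 11.89 mg/L
k = ln2 / t½ = 0.693147 / 39.5 = 0.01755 h⁻¹
Fraction remaining after one interval: r = e^(−kτ) = e^(−0.01755 × 50.2) = 0.4144
Before dose 2, 1 dose has been given (aged 1τ).
C_trough = C₀ × r = 11.89 × 0.4144 = 4.927 mg/L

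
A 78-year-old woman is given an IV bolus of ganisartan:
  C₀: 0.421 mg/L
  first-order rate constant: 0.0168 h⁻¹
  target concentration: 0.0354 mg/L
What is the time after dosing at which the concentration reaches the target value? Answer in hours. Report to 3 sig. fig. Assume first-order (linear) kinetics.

147 h

t = ln(C₀ / C) / k = ln(0.4210 / 0.0354) / 0.01680
  = ln(11.89) / 0.01680 = 2.476 / 0.01680 = 147.4 h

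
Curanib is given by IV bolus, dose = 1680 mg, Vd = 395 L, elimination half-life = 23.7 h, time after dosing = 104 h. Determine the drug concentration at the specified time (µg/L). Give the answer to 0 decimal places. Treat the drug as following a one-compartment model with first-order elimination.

C₀ = Dose / Vd = 1680 / 395 = 4.253 mg/L
k = ln2 / t½ = 0.693147 / 23.7 = 0.02925 h⁻¹
C = C₀ · e^(−k·t) = 4.253 × e^(−0.02925 × 104)
  = 4.253 × 0.04774 = 0.2030 mg/L
Convert: 0.2030 mg/L × 1000 = 203.0 µg/L

203 µg/L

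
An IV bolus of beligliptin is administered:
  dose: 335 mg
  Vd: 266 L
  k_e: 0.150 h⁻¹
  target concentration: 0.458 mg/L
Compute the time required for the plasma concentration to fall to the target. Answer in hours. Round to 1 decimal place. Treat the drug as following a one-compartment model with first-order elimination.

C₀ = Dose / Vd = 335.0 / 266 = 1.259 mg/L
t = ln(C₀ / C) / k = ln(1.259 / 0.458) / 0.1500
  = ln(2.749) / 0.1500 = 1.011 / 0.1500 = 6.740 h

6.7 h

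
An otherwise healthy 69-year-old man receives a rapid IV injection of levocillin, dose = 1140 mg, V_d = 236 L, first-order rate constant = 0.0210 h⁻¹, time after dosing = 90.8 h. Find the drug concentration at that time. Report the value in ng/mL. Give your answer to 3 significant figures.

718 ng/mL

C₀ = Dose / Vd = 1140 / 236 = 4.831 mg/L
C = C₀ · e^(−k·t) = 4.831 × e^(−0.02100 × 90.8)
  = 4.831 × 0.1486 = 0.7179 mg/L
Convert: 0.7179 mg/L × 1000 = 717.9 ng/mL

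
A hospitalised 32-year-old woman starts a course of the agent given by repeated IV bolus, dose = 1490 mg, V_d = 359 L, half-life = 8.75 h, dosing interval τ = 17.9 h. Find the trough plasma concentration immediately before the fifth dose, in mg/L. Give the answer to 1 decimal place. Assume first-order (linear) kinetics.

C₀ per dose = Dose / Vd = 1490 / 359 = 4.150 mg/L
k = ln2 / t½ = 0.693147 / 8.75 = 0.07922 h⁻¹
Fraction remaining after one interval: r = e^(−kτ) = e^(−0.07922 × 17.9) = 0.2422
Before dose 5, 4 doses have been given (aged 1τ, 2τ, 3τ, 4τ).
C_trough = C₀ × (r + r² + … + r^4) = C₀ × r(1−r^4)/(1−r)
        = 4.150 × 0.2422 × (1 − 0.003441) / (1 − 0.2422) = 1.322 mg/L

1.3 mg/L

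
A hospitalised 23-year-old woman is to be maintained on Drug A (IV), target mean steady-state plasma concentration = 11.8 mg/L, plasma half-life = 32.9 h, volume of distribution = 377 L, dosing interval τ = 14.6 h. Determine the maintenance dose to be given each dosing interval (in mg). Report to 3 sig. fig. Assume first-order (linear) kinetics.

k = ln2 / t½ = 0.693147 / 32.9 = 0.02107 h⁻¹
CL = k × Vd = 0.02107 × 377 = 7.943 L/h
At steady state, Dose/τ = Css × CL.
Dose = Css × CL × τ = 11.8 × 7.943 × 14.6 = 1368 mg

1370 mg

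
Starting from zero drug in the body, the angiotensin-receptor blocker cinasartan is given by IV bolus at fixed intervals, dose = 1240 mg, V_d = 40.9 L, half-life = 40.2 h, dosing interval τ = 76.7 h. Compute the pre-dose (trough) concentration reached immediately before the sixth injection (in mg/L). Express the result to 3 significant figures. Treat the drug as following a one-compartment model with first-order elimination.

C₀ per dose = Dose / Vd = 1240 / 40.9 = 30.32 mg/L
k = ln2 / t½ = 0.693147 / 40.2 = 0.01724 h⁻¹
Fraction remaining after one interval: r = e^(−kτ) = e^(−0.01724 × 76.7) = 0.2665
Before dose 6, 5 doses have been given (aged 1τ, 2τ, 3τ, 4τ, 5τ).
C_trough = C₀ × (r + r² + … + r^5) = C₀ × r(1−r^5)/(1−r)
        = 30.32 × 0.2665 × (1 − 0.001344) / (1 − 0.2665) = 11.00 mg/L

11.0 mg/L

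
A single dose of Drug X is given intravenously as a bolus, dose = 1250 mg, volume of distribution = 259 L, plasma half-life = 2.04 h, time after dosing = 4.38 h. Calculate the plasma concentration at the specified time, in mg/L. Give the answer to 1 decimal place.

1.1 mg/L

C₀ = Dose / Vd = 1250 / 259 = 4.826 mg/L
k = ln2 / t½ = 0.693147 / 2.04 = 0.3398 h⁻¹
C = C₀ · e^(−k·t) = 4.826 × e^(−0.3398 × 4.38)
  = 4.826 × 0.2258 = 1.090 mg/L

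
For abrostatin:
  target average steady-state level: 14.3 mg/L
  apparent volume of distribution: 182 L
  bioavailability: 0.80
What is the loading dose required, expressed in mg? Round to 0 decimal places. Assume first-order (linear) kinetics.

3253 mg

LD = Css × Vd / F = 14.3 × 182 / 0.80 = 3253 mg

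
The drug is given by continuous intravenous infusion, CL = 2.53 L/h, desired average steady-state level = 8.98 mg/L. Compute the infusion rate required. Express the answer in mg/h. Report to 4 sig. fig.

22.72 mg/h

At steady state, infusion rate R₀ = Css × CL = 8.98 × 2.530 = 22.72 mg/h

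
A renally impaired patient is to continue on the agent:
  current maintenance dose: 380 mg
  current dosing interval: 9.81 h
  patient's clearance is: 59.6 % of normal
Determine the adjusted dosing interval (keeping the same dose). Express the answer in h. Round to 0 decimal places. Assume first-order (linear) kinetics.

To keep the same average steady-state level, dosing rate must scale with clearance.
CL ratio = 59.6 / 100 = 0.5960
New interval (same dose) = 9.81 / 0.5960 = 16.46 h

16 h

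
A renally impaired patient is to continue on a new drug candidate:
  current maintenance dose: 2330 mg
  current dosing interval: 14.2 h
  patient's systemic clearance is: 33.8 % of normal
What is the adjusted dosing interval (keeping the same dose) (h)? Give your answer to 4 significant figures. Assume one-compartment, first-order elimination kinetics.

42.01 h

To keep the same average steady-state level, dosing rate must scale with clearance.
CL ratio = 33.8 / 100 = 0.3380
New interval (same dose) = 14.2 / 0.3380 = 42.01 h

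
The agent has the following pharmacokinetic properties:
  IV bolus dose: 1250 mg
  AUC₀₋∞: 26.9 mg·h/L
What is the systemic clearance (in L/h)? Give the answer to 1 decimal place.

46.5 L/h

CL = Dose / AUC = 1250 / 26.9 = 46.47 L/h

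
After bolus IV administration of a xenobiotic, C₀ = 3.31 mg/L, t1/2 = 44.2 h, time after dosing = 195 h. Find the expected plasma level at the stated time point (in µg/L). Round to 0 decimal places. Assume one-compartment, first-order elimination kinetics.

k = ln2 / t½ = 0.693147 / 44.2 = 0.01568 h⁻¹
C = C₀ · e^(−k·t) = 3.310 × e^(−0.01568 × 195)
  = 3.310 × 0.04700 = 0.1556 mg/L
Convert: 0.1556 mg/L × 1000 = 155.6 µg/L

156 µg/L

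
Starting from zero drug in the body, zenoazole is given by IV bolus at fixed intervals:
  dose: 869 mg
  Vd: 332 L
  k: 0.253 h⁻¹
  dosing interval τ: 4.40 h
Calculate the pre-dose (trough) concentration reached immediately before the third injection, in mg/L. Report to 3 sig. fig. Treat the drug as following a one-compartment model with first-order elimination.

C₀ per dose = Dose / Vd = 869 / 332 = 2.617 mg/L
Fraction remaining after one interval: r = e^(−kτ) = e^(−0.2530 × 4.40) = 0.3285
Before dose 3, 2 doses have been given (aged 1τ, 2τ).
C_trough = C₀ × (r + r²) = 2.617 × (0.3285 + 0.1079) = 1.142 mg/L

1.14 mg/L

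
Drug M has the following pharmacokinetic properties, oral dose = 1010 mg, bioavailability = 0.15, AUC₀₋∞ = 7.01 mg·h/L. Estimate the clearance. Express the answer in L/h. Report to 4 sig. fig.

21.61 L/h

CL = F·Dose / AUC = 0.15 × 1010 / 7.01 = 21.61 L/h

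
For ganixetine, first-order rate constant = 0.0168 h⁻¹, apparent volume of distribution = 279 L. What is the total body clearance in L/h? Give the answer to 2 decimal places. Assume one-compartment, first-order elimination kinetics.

4.69 L/h

CL = k × Vd = 0.0168 × 279 = 4.687 L/h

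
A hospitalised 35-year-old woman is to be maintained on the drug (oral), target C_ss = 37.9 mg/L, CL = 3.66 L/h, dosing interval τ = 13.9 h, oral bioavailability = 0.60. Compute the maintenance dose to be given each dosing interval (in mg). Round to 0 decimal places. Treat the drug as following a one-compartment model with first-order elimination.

At steady state, F × (Dose/τ) = Css × CL.
Dose = Css × CL × τ / F = 37.9 × 3.660 × 13.9 / 0.60 = 3214 mg

3214 mg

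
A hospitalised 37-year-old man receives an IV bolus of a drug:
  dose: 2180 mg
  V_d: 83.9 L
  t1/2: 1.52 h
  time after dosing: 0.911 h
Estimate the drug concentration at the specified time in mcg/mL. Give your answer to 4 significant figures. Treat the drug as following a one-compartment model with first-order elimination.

C₀ = Dose / Vd = 2180 / 83.9 = 25.98 mg/L
k = ln2 / t½ = 0.693147 / 1.52 = 0.4560 h⁻¹
C = C₀ · e^(−k·t) = 25.98 × e^(−0.4560 × 0.911)
  = 25.98 × 0.6601 = 17.15 mg/L
(17.15 mg/L = 17.15 mcg/mL)

17.15 mcg/mL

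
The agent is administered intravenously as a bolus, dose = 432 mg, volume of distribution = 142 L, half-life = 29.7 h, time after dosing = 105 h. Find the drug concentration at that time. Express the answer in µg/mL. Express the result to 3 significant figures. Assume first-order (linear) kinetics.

0.262 µg/mL

C₀ = Dose / Vd = 432.0 / 142 = 3.042 mg/L
k = ln2 / t½ = 0.693147 / 29.7 = 0.02334 h⁻¹
C = C₀ · e^(−k·t) = 3.042 × e^(−0.02334 × 105)
  = 3.042 × 0.08623 = 0.2623 mg/L
(0.2623 mg/L = 0.2623 µg/mL)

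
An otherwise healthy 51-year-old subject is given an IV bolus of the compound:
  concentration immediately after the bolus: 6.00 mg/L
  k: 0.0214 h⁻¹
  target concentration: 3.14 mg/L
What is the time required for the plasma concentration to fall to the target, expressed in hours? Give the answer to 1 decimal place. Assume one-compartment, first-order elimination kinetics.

30.3 h

t = ln(C₀ / C) / k = ln(6.000 / 3.14) / 0.02140
  = ln(1.911) / 0.02140 = 0.6476 / 0.02140 = 30.26 h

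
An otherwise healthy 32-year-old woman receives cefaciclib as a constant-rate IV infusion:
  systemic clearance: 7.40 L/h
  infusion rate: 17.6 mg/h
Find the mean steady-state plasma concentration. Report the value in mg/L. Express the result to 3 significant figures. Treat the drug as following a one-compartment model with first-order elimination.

2.38 mg/L

At steady state Css = R₀ / CL = 17.6 / 7.400 = 2.378 mg/L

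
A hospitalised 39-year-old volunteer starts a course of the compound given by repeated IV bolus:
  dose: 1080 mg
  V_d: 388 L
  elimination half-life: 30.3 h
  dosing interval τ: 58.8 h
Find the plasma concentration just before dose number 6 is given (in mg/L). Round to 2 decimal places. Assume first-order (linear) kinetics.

0.98 mg/L

C₀ per dose = Dose / Vd = 1080 / 388 = 2.784 mg/L
k = ln2 / t½ = 0.693147 / 30.3 = 0.02288 h⁻¹
Fraction remaining after one interval: r = e^(−kτ) = e^(−0.02288 × 58.8) = 0.2605
Before dose 6, 5 doses have been given (aged 1τ, 2τ, 3τ, 4τ, 5τ).
C_trough = C₀ × (r + r² + … + r^5) = C₀ × r(1−r^5)/(1−r)
        = 2.784 × 0.2605 × (1 − 0.001200) / (1 − 0.2605) = 0.9795 mg/L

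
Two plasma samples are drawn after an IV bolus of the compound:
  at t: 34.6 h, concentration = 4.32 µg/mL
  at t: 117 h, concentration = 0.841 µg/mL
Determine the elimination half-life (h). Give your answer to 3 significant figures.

34.9 h

k = ln(C₁/C₂) / (t₂ − t₁) = ln(4.32/0.841) / (117 − 34.6)
  = 1.636 / 82.40 = 0.01985 h⁻¹
t½ = ln2 / k = 0.693147 / 0.01985 = 34.92 h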